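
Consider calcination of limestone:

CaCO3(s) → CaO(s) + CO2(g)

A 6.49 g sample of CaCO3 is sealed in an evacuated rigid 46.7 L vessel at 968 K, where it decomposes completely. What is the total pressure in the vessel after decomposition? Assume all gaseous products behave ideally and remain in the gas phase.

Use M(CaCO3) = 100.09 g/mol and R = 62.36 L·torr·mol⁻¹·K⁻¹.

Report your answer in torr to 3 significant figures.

83.8 torr

n(CaCO3) = 6.49 / 100.09 = 0.06484 mol
n(gas produced) = (1/1) × 0.06484 = 0.06484 mol
P = nRT/V = 0.06484 × 62.36 × 968 / 46.7 = 83.81 torr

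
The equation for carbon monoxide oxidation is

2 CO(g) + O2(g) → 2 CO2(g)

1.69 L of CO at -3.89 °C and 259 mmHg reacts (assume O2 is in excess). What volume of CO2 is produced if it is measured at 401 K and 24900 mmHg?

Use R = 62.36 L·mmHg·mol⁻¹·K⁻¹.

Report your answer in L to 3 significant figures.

0.0262 L

n(CO) = PV/RT = (259 × 1.69) / (62.36 × 269.26) = 0.02607 mol
n(CO2) = (2/2) × 0.02607 = 0.02607 mol
V = nRT/P = 0.02607 × 62.36 × 401 / 24900 = 0.02618 L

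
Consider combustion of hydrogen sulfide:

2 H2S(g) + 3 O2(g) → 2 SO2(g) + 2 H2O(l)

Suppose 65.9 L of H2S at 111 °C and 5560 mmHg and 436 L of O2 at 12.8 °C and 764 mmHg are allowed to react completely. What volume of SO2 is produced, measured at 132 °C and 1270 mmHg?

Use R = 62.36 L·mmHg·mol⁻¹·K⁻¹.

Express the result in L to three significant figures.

248 L

n(H2S) = PV/RT = (5560 × 65.9) / (62.36 × 384.15) = 15.30 mol
n(O2) = PV/RT = (764 × 436) / (62.36 × 285.95) = 18.68 mol
For 15.30 mol H2S, stoichiometry requires (3/2) × 15.30 = 22.95 mol O2; 18.68 mol is available, so O2 is limiting.
n(SO2) = (2/3) × 18.68 = 12.45 mol
V(SO2) = nRT/P = 12.45 × 62.36 × 405.15 / 1270 = 247.7 L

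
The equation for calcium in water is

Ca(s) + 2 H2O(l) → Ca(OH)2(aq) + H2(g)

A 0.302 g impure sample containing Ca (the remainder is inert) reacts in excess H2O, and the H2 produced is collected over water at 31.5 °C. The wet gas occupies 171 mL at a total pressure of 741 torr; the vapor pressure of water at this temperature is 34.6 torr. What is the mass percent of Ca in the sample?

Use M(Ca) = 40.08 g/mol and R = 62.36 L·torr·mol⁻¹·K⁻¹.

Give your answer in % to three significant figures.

84.4 %

P(H2) = 741 − 34.6 = 706.4 torr
n(H2) = PV/RT = (706.4 × 0.1710) / (62.36 × 304.65) = 0.006358 mol
n(Ca) = (1/1) × 0.006358 = 0.006358 mol
m(Ca) = 0.006358 × 40.08 = 0.2548 g
%Ca = 0.2548 / 0.302 × 100 = 84.37%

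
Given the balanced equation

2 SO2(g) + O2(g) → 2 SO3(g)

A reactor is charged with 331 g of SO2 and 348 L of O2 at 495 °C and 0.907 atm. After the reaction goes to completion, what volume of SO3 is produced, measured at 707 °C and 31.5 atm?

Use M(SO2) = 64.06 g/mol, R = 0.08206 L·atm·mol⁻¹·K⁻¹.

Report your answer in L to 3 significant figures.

n(SO2) = 331 / 64.06 = 5.167 mol
n(O2) = PV/RT = (0.907 × 348) / (0.08206 × 768.15) = 5.007 mol
For 5.167 mol SO2, stoichiometry requires (1/2) × 5.167 = 2.583 mol O2; 5.007 mol is available, so SO2 is limiting.
n(SO3) = (2/2) × 5.167 = 5.167 mol
V(SO3) = nRT/P = 5.167 × 0.08206 × 980.15 / 31.5 = 13.19 L

13.2 L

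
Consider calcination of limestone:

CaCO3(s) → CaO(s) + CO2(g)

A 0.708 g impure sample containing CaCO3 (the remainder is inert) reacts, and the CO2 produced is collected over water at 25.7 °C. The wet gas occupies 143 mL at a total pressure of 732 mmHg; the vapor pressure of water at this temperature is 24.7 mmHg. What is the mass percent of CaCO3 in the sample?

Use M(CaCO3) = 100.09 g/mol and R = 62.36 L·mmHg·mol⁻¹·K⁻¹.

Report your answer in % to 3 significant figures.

76.7 %

P(CO2) = 732 − 24.7 = 707.3 mmHg
n(CO2) = PV/RT = (707.3 × 0.1430) / (62.36 × 298.85) = 0.005427 mol
n(CaCO3) = (1/1) × 0.005427 = 0.005427 mol
m(CaCO3) = 0.005427 × 100.09 = 0.5432 g
%CaCO3 = 0.5432 / 0.708 × 100 = 76.72%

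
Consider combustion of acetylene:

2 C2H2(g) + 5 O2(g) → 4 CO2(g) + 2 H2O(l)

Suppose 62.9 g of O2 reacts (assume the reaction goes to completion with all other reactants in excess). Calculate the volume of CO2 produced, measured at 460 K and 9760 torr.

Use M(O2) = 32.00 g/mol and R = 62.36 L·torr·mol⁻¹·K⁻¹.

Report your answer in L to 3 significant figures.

n(O2) = 62.90 / 32.00 = 1.966 mol
n(CO2) = (4/5) × 1.966 = 1.573 mol
V = nRT/P = 1.573 × 62.36 × 460 / 9760 = 4.623 L

4.62 L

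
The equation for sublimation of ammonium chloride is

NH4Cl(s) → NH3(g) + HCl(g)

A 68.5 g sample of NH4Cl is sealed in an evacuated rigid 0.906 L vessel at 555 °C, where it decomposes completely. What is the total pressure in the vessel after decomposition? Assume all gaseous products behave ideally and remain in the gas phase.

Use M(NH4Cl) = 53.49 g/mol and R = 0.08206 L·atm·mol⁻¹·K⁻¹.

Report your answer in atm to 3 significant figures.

n(NH4Cl) = 68.5 / 53.49 = 1.281 mol
n(gas produced) = (2/1) × 1.281 = 2.562 mol
P = nRT/V = 2.562 × 0.08206 × 828.15 / 0.906 = 192.2 atm

192 atm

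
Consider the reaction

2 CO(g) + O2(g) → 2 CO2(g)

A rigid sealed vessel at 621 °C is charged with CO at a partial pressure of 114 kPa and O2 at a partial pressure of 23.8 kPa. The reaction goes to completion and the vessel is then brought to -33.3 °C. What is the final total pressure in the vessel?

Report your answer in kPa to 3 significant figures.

30.6 kPa

Because the vessel is rigid and T is held at 621 °C, work the stoichiometry in partial pressures (P_i = n_iRT/V).
P(O2) required for 114 kPa of CO = (1/2) × 114 = 57.00 kPa; available 23.8 kPa, so O2 is limiting.
P(CO) remaining = 114 − (2/1) × 23.8 = 66.40 kPa
P(gaseous products) = (2)/1 × 23.8 = 47.60 kPa
P_total at 621 °C = 66.40 + 47.60 = 114.0 kPa
Scaling to -33.3 °C: P = 114.0 × 239.85/894.15 = 30.58 kPa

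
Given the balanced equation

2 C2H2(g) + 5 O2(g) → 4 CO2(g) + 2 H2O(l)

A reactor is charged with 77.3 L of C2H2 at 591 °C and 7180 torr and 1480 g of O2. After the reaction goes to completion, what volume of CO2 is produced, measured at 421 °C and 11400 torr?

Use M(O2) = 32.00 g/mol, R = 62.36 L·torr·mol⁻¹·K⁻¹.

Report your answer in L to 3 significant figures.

78.2 L

n(C2H2) = PV/RT = (7180 × 77.3) / (62.36 × 864.15) = 10.30 mol
n(O2) = 1480 / 32.00 = 46.25 mol
For 10.30 mol C2H2, stoichiometry requires (5/2) × 10.30 = 25.75 mol O2; 46.25 mol is available, so C2H2 is limiting.
n(CO2) = (4/2) × 10.30 = 20.60 mol
V(CO2) = nRT/P = 20.60 × 62.36 × 694.15 / 11400 = 78.22 L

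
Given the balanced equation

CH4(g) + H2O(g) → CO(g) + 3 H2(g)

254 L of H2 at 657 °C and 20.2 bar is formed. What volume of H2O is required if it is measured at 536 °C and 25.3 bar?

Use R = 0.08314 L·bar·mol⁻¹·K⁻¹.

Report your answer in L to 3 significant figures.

58.8 L

n(H2) = PV/RT = (20.2 × 254) / (0.08314 × 930.15) = 66.35 mol
n(H2O) = (1/3) × 66.35 = 22.12 mol
V = nRT/P = 22.12 × 0.08314 × 809.15 / 25.3 = 58.82 L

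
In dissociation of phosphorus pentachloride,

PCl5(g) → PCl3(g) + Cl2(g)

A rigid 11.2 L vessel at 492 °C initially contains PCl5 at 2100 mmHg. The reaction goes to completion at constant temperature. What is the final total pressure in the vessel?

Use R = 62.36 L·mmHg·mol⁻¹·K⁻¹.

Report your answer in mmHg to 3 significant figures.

4200 mmHg

Rigid vessel, constant T ⇒ P scales with total gas moles (1 → 2).
P_final = (2/1) × 2100 = 4200 mmHg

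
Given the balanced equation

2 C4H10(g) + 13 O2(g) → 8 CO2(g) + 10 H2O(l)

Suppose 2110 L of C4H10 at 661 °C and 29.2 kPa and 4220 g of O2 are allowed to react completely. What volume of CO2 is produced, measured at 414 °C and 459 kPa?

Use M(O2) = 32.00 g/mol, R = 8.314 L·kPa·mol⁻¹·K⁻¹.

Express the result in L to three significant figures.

n(C4H10) = PV/RT = (29.2 × 2110) / (8.314 × 934.15) = 7.933 mol
n(O2) = 4220 / 32.00 = 131.9 mol
For 7.933 mol C4H10, stoichiometry requires (13/2) × 7.933 = 51.56 mol O2; 131.9 mol is available, so C4H10 is limiting.
n(CO2) = (8/2) × 7.933 = 31.73 mol
V(CO2) = nRT/P = 31.73 × 8.314 × 687.15 / 459 = 394.9 L

395 L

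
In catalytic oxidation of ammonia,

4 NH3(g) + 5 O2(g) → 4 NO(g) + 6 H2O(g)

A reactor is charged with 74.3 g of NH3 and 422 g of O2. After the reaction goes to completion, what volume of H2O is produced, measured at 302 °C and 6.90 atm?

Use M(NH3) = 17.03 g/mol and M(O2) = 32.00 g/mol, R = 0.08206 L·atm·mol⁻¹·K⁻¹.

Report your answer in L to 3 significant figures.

n(NH3) = 74.3 / 17.03 = 4.363 mol
n(O2) = 422 / 32.00 = 13.19 mol
For 4.363 mol NH3, stoichiometry requires (5/4) × 4.363 = 5.454 mol O2; 13.19 mol is available, so NH3 is limiting.
n(H2O) = (6/4) × 4.363 = 6.545 mol
V(H2O) = nRT/P = 6.545 × 0.08206 × 575.15 / 6.90 = 44.77 L

44.8 L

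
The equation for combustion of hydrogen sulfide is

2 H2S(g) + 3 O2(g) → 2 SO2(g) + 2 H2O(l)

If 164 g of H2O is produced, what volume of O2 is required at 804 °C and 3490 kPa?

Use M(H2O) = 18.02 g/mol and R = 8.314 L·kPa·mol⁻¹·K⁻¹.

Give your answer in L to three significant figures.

n(H2O) = 164.0 / 18.02 = 9.101 mol
n(O2) = (3/2) × 9.101 = 13.65 mol
V = nRT/P = 13.65 × 8.314 × 1077.15 / 3490 = 35.03 L

35.0 L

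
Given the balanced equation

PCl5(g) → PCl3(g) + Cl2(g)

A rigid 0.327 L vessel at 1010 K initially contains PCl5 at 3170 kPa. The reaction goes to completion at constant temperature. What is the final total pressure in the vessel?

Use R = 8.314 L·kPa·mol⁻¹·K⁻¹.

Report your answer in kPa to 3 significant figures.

Since T and V are fixed, P_final/P_initial = n_final/n_initial = 2/1.
P_final = (2/1) × 3170 = 6340 kPa

6340 kPa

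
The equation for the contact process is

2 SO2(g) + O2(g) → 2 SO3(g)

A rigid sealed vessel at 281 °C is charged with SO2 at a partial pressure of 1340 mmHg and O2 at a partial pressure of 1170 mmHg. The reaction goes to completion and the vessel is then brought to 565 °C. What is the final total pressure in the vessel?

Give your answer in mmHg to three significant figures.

2780 mmHg

Because the vessel is rigid and T is held at 281 °C, work the stoichiometry in partial pressures (P_i = n_iRT/V).
P(O2) required for 1340 mmHg of SO2 = (1/2) × 1340 = 670.0 mmHg; available 1170 mmHg, so SO2 is limiting.
P(O2) remaining = 1170 − (1/2) × 1340 = 500.0 mmHg
P(gaseous products) = (2)/2 × 1340 = 1340 mmHg
P_total at 281 °C = 500.0 + 1340 = 1840 mmHg
Scaling to 565 °C: P = 1840 × 838.15/554.15 = 2783 mmHg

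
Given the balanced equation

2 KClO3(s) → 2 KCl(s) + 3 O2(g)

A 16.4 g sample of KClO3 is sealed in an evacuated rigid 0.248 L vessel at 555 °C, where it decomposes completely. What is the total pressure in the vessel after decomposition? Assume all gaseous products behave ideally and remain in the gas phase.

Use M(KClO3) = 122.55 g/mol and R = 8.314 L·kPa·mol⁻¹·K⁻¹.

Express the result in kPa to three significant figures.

5570 kPa

n(KClO3) = 16.4 / 122.55 = 0.1338 mol
n(gas produced) = (3/2) × 0.1338 = 0.2007 mol
P = nRT/V = 0.2007 × 8.314 × 828.15 / 0.248 = 5572 kPa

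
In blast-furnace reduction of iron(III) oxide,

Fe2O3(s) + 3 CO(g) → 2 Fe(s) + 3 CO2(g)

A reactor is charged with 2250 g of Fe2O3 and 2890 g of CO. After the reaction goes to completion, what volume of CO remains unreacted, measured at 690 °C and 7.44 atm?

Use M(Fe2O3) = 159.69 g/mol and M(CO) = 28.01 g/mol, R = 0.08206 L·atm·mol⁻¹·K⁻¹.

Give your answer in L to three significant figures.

647 L

n(Fe2O3) = 2250 / 159.69 = 14.09 mol
n(CO) = 2890 / 28.01 = 103.2 mol
For 14.09 mol Fe2O3, stoichiometry requires (3/1) × 14.09 = 42.27 mol CO; 103.2 mol is available, so Fe2O3 is limiting.
n(CO) consumed = (3/1) × 14.09 = 42.27 mol; remaining = 103.2 − 42.27 = 60.93 mol
V(CO) = nRT/P = 60.93 × 0.08206 × 963.15 / 7.44 = 647.3 L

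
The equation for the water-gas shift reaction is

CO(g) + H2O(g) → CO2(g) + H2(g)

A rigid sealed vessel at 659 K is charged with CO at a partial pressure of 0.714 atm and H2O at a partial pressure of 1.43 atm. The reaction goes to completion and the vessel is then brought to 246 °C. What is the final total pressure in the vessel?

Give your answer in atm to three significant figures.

1.69 atm

With V and T fixed, P_i ∝ n_i, so the mole ratios apply directly to partial pressures at 659 K.
P(H2O) required for 0.714 atm of CO = (1/1) × 0.714 = 0.7140 atm; available 1.43 atm, so CO is limiting.
P(H2O) remaining = 1.43 − (1/1) × 0.714 = 0.7160 atm
P(gaseous products) = (1+1)/1 × 0.714 = 1.428 atm
P_total at 659 K = 0.7160 + 1.428 = 2.144 atm
Scaling to 246 °C: P = 2.144 × 519.15/659 = 1.689 atm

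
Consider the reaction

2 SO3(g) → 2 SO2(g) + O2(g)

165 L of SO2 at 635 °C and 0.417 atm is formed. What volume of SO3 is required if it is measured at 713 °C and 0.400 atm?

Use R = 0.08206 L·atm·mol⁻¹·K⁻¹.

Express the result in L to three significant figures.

n(SO2) = PV/RT = (0.417 × 165) / (0.08206 × 908.15) = 0.9233 mol
n(SO3) = (2/2) × 0.9233 = 0.9233 mol
V = nRT/P = 0.9233 × 0.08206 × 986.15 / 0.400 = 186.8 L

187 L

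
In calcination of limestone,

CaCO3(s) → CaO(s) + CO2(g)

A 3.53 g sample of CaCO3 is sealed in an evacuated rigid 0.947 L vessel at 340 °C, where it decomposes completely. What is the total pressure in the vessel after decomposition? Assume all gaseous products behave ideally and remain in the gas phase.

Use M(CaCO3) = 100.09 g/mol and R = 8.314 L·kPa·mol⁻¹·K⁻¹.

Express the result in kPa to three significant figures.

190 kPa

n(CaCO3) = 3.53 / 100.09 = 0.03527 mol
n(gas produced) = (1/1) × 0.03527 = 0.03527 mol
P = nRT/V = 0.03527 × 8.314 × 613.15 / 0.947 = 189.9 kPa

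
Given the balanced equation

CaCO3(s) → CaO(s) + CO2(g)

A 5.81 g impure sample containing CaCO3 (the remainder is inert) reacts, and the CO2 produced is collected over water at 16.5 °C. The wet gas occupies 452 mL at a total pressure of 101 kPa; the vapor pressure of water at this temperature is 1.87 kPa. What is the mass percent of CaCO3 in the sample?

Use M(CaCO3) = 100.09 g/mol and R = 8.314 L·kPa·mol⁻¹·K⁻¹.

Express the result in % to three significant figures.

P(CO2) = 101 − 1.87 = 99.13 kPa
n(CO2) = PV/RT = (99.13 × 0.4520) / (8.314 × 289.65) = 0.01861 mol
n(CaCO3) = (1/1) × 0.01861 = 0.01861 mol
m(CaCO3) = 0.01861 × 100.09 = 1.863 g
%CaCO3 = 1.863 / 5.81 × 100 = 32.07%

32.1 %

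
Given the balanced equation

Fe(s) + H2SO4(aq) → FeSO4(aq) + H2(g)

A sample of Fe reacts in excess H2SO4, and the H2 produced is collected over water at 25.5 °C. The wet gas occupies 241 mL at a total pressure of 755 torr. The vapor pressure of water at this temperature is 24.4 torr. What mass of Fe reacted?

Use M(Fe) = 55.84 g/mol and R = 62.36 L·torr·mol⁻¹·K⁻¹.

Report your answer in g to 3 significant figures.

P(H2) = 755 − 24.4 = 730.6 torr
n(H2) = PV/RT = (730.6 × 0.2410) / (62.36 × 298.65) = 0.009454 mol
n(Fe) = (1/1) × 0.009454 = 0.009454 mol
m(Fe) = 0.009454 × 55.84 = 0.5279 g

0.528 g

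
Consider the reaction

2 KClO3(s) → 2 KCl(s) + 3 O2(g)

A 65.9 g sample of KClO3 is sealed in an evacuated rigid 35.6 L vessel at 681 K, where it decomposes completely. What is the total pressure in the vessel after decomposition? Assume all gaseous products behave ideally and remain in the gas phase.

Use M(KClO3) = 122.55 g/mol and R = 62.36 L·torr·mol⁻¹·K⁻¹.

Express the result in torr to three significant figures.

962 torr

n(KClO3) = 65.9 / 122.55 = 0.5377 mol
n(gas produced) = (3/2) × 0.5377 = 0.8065 mol
P = nRT/V = 0.8065 × 62.36 × 681 / 35.6 = 962.1 torr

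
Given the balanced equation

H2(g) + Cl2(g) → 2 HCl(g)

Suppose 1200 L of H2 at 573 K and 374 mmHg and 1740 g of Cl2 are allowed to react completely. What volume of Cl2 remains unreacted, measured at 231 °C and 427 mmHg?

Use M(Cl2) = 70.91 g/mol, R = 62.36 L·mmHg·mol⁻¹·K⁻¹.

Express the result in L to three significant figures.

n(H2) = PV/RT = (374 × 1200) / (62.36 × 573) = 12.56 mol
n(Cl2) = 1740 / 70.91 = 24.54 mol
For 12.56 mol H2, stoichiometry requires (1/1) × 12.56 = 12.56 mol Cl2; 24.54 mol is available, so H2 is limiting.
n(Cl2) consumed = (1/1) × 12.56 = 12.56 mol; remaining = 24.54 − 12.56 = 11.98 mol
V(Cl2) = nRT/P = 11.98 × 62.36 × 504.15 / 427 = 882.1 L

882 L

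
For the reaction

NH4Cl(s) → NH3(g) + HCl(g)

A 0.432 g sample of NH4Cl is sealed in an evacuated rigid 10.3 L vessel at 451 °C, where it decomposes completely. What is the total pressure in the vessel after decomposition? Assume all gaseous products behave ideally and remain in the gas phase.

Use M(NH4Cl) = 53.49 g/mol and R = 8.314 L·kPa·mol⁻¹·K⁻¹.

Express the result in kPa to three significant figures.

9.44 kPa

n(NH4Cl) = 0.432 / 53.49 = 0.008076 mol
n(gas produced) = (2/1) × 0.008076 = 0.01615 mol
P = nRT/V = 0.01615 × 8.314 × 724.15 / 10.3 = 9.440 kPa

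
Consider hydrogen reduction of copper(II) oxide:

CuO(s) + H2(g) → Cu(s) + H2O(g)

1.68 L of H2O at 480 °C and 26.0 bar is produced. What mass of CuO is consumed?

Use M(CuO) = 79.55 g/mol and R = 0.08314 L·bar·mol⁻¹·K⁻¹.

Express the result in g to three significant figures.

n(H2O) = PV/RT = (26.0 × 1.68) / (0.08314 × 753.15) = 0.6976 mol
n(CuO) = (1/1) × 0.6976 = 0.6976 mol
m(CuO) = 0.6976 × 79.55 = 55.49 g

55.5 g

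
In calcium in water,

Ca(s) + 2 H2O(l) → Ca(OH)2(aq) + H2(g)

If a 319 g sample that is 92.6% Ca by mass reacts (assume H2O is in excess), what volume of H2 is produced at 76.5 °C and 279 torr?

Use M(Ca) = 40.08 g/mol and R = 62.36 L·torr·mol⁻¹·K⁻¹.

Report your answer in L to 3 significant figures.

mass of Ca = 319 × 92.6/100 = 295.4 g
n(Ca) = 295.4 / 40.08 = 7.370 mol
n(H2) = (1/1) × 7.370 = 7.370 mol
V = nRT/P = 7.370 × 62.36 × 349.65 / 279 = 576.0 L

576 L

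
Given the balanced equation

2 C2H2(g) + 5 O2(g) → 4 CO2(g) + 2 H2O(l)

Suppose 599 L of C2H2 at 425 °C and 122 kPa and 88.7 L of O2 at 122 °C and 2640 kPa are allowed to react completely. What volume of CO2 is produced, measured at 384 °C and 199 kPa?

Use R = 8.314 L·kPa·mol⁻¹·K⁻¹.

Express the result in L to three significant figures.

n(C2H2) = PV/RT = (122 × 599) / (8.314 × 698.15) = 12.59 mol
n(O2) = PV/RT = (2640 × 88.7) / (8.314 × 395.15) = 71.28 mol
For 12.59 mol C2H2, stoichiometry requires (5/2) × 12.59 = 31.48 mol O2; 71.28 mol is available, so C2H2 is limiting.
n(CO2) = (4/2) × 12.59 = 25.18 mol
V(CO2) = nRT/P = 25.18 × 8.314 × 657.15 / 199 = 691.3 L

691 L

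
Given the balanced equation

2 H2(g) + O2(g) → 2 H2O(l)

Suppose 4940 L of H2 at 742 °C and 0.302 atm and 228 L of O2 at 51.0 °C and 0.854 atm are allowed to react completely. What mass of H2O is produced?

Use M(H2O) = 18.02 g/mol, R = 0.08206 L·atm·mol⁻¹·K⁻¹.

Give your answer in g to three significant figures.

264 g

n(H2) = PV/RT = (0.302 × 4940) / (0.08206 × 1015.15) = 17.91 mol
n(O2) = PV/RT = (0.854 × 228) / (0.08206 × 324.15) = 7.320 mol
For 17.91 mol H2, stoichiometry requires (1/2) × 17.91 = 8.955 mol O2; 7.320 mol is available, so O2 is limiting.
n(H2O) = (2/1) × 7.320 = 14.64 mol
m(H2O) = 14.64 × 18.02 = 263.8 g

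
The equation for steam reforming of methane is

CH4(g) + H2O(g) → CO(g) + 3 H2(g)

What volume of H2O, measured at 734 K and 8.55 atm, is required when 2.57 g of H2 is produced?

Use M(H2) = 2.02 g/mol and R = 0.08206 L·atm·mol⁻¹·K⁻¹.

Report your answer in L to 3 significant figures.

2.99 L

n(H2) = 2.570 / 2.02 = 1.272 mol
n(H2O) = (1/3) × 1.272 = 0.4240 mol
V = nRT/P = 0.4240 × 0.08206 × 734 / 8.55 = 2.987 L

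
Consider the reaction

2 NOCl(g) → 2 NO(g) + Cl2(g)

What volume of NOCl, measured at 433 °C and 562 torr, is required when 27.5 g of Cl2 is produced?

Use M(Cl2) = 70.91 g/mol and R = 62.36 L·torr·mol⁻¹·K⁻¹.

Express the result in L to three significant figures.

n(Cl2) = 27.50 / 70.91 = 0.3878 mol
n(NOCl) = (2/1) × 0.3878 = 0.7756 mol
V = nRT/P = 0.7756 × 62.36 × 706.15 / 562 = 60.77 L

60.8 L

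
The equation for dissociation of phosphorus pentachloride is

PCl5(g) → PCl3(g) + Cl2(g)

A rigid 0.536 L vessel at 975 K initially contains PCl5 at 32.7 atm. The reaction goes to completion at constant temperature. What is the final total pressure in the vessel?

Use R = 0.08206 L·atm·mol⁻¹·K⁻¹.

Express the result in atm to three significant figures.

65.4 atm

Rigid vessel, constant T ⇒ P scales with total gas moles (1 → 2).
P_final = (2/1) × 32.7 = 65.40 atm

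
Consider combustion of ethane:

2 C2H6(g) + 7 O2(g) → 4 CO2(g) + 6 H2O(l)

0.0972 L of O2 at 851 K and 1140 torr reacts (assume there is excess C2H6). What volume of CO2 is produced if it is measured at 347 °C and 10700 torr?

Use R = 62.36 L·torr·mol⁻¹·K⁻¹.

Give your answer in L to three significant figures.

n(O2) = PV/RT = (1140 × 0.0972) / (62.36 × 851) = 0.002088 mol
n(CO2) = (4/7) × 0.002088 = 0.001193 mol
V = nRT/P = 0.001193 × 62.36 × 620.15 / 10700 = 0.004312 L

0.00431 L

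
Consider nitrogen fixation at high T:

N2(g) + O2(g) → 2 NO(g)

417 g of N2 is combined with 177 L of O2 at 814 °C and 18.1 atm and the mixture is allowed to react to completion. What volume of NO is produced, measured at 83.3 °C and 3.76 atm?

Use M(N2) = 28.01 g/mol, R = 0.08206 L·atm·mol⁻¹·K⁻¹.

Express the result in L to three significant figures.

n(N2) = 417 / 28.01 = 14.89 mol
n(O2) = PV/RT = (18.1 × 177) / (0.08206 × 1087.15) = 35.91 mol
For 14.89 mol N2, stoichiometry requires (1/1) × 14.89 = 14.89 mol O2; 35.91 mol is available, so N2 is limiting.
n(NO) = (2/1) × 14.89 = 29.78 mol
V(NO) = nRT/P = 29.78 × 0.08206 × 356.45 / 3.76 = 231.7 L

232 L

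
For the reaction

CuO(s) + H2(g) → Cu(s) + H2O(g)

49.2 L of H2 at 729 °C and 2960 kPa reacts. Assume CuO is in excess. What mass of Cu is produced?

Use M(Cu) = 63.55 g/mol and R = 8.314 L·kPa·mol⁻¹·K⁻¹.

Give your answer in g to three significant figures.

1110 g

n(H2) = PV/RT = (2960 × 49.2) / (8.314 × 1002.15) = 17.48 mol
n(Cu) = (1/1) × 17.48 = 17.48 mol
m(Cu) = 17.48 × 63.55 = 1111 g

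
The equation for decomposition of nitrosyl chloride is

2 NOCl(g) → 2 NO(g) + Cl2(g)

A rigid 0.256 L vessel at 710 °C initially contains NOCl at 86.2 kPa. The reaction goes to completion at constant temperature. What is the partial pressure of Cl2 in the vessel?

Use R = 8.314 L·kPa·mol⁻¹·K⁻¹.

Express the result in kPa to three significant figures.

43.1 kPa

n(NOCl)₀ = PV/RT = (86.2 × 0.256) / (8.314 × 983.15) = 0.002700 mol
n(Cl2) = (1/2) × 0.002700 = 0.001350 mol
P(Cl2) = nRT/V = 0.001350 × 8.314 × 983.15 / 0.256 = 43.10 kPa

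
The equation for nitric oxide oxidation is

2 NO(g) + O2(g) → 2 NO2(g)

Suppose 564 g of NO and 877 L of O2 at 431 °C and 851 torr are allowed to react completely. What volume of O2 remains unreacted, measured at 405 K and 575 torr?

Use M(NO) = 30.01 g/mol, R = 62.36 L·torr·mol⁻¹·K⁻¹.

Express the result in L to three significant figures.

334 L

n(NO) = 564 / 30.01 = 18.79 mol
n(O2) = PV/RT = (851 × 877) / (62.36 × 704.15) = 17.00 mol
For 18.79 mol NO, stoichiometry requires (1/2) × 18.79 = 9.395 mol O2; 17.00 mol is available, so NO is limiting.
n(O2) consumed = (1/2) × 18.79 = 9.395 mol; remaining = 17.00 − 9.395 = 7.605 mol
V(O2) = nRT/P = 7.605 × 62.36 × 405 / 575 = 334.0 L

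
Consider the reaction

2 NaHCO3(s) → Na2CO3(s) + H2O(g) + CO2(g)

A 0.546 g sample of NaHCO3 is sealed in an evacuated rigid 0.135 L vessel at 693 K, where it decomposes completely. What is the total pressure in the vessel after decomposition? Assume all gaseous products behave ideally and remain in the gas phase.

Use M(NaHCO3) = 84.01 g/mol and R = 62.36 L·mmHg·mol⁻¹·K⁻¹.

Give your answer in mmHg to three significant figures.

n(NaHCO3) = 0.546 / 84.01 = 0.006499 mol
n(gas produced) = (2/2) × 0.006499 = 0.006499 mol
P = nRT/V = 0.006499 × 62.36 × 693 / 0.135 = 2080 mmHg

2080 mmHg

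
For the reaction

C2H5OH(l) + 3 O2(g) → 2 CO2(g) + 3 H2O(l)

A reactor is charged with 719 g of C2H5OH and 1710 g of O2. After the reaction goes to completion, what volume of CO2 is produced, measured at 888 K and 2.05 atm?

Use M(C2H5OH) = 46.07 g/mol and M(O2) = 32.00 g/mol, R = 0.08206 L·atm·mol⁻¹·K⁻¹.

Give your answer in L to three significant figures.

n(C2H5OH) = 719 / 46.07 = 15.61 mol
n(O2) = 1710 / 32.00 = 53.44 mol
For 15.61 mol C2H5OH, stoichiometry requires (3/1) × 15.61 = 46.83 mol O2; 53.44 mol is available, so C2H5OH is limiting.
n(CO2) = (2/1) × 15.61 = 31.22 mol
V(CO2) = nRT/P = 31.22 × 0.08206 × 888 / 2.05 = 1110 L

1110 L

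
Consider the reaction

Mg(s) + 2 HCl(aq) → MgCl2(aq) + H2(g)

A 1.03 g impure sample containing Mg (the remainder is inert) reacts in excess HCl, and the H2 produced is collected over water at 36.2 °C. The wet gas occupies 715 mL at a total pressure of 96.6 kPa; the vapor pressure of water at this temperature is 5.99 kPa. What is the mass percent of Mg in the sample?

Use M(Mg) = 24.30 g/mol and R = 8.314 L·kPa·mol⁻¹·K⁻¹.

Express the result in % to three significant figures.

P(H2) = 96.6 − 5.99 = 90.61 kPa
n(H2) = PV/RT = (90.61 × 0.7150) / (8.314 × 309.35) = 0.02519 mol
n(Mg) = (1/1) × 0.02519 = 0.02519 mol
m(Mg) = 0.02519 × 24.30 = 0.6121 g
%Mg = 0.6121 / 1.03 × 100 = 59.43%

59.4 %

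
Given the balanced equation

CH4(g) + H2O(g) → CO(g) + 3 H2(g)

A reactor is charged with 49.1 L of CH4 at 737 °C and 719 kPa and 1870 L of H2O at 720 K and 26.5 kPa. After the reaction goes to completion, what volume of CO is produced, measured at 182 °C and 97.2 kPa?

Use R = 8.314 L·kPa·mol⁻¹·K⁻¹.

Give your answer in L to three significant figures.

n(CH4) = PV/RT = (719 × 49.1) / (8.314 × 1010.15) = 4.204 mol
n(H2O) = PV/RT = (26.5 × 1870) / (8.314 × 720) = 8.278 mol
For 4.204 mol CH4, stoichiometry requires (1/1) × 4.204 = 4.204 mol H2O; 8.278 mol is available, so CH4 is limiting.
n(CO) = (1/1) × 4.204 = 4.204 mol
V(CO) = nRT/P = 4.204 × 8.314 × 455.15 / 97.2 = 163.7 L

164 L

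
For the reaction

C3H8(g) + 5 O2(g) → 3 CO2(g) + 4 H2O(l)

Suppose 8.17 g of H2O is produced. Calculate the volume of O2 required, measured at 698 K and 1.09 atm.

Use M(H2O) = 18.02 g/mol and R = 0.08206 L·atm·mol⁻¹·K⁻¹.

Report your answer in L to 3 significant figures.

n(H2O) = 8.170 / 18.02 = 0.4534 mol
n(O2) = (5/4) × 0.4534 = 0.5668 mol
V = nRT/P = 0.5668 × 0.08206 × 698 / 1.09 = 29.78 L

29.8 L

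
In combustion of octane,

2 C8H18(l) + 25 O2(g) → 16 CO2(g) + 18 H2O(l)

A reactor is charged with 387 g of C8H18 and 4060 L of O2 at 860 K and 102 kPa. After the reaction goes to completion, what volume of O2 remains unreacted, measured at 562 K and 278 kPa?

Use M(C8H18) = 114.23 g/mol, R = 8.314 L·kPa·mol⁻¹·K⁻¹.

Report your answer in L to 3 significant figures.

n(C8H18) = 387 / 114.23 = 3.388 mol
n(O2) = PV/RT = (102 × 4060) / (8.314 × 860) = 57.92 mol
For 3.388 mol C8H18, stoichiometry requires (25/2) × 3.388 = 42.35 mol O2; 57.92 mol is available, so C8H18 is limiting.
n(O2) consumed = (25/2) × 3.388 = 42.35 mol; remaining = 57.92 − 42.35 = 15.57 mol
V(O2) = nRT/P = 15.57 × 8.314 × 562 / 278 = 261.7 L

262 L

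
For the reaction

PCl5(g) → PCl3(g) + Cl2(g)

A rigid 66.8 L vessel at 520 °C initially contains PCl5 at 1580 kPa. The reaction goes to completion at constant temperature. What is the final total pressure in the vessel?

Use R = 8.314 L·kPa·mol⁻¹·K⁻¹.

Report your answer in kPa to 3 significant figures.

3160 kPa

Since T and V are fixed, P_final/P_initial = n_final/n_initial = 2/1.
P_final = (2/1) × 1580 = 3160 kPa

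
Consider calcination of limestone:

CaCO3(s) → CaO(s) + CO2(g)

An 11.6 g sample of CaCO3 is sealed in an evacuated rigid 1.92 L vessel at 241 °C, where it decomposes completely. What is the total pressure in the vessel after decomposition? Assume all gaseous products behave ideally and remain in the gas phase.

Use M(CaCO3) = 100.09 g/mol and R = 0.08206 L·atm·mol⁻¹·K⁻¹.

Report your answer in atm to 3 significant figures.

n(CaCO3) = 11.6 / 100.09 = 0.1159 mol
n(gas produced) = (1/1) × 0.1159 = 0.1159 mol
P = nRT/V = 0.1159 × 0.08206 × 514.15 / 1.92 = 2.547 atm

2.55 atm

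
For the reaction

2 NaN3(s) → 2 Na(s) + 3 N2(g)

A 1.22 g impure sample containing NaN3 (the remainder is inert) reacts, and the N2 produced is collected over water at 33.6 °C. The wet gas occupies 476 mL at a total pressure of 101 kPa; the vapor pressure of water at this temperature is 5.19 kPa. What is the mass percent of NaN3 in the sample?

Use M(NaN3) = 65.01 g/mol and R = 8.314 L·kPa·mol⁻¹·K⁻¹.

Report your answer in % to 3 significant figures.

63.5 %

P(N2) = 101 − 5.19 = 95.81 kPa
n(N2) = PV/RT = (95.81 × 0.4760) / (8.314 × 306.75) = 0.01788 mol
n(NaN3) = (2/3) × 0.01788 = 0.01192 mol
m(NaN3) = 0.01192 × 65.01 = 0.7749 g
%NaN3 = 0.7749 / 1.22 × 100 = 63.52%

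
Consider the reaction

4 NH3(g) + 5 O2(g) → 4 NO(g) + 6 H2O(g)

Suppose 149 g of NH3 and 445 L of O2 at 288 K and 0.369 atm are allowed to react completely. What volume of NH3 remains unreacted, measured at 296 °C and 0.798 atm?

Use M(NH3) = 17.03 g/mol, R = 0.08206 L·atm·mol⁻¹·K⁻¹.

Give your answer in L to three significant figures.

187 L

n(NH3) = 149 / 17.03 = 8.749 mol
n(O2) = PV/RT = (0.369 × 445) / (0.08206 × 288) = 6.948 mol
For 8.749 mol NH3, stoichiometry requires (5/4) × 8.749 = 10.94 mol O2; 6.948 mol is available, so O2 is limiting.
n(NH3) consumed = (4/5) × 6.948 = 5.558 mol; remaining = 8.749 − 5.558 = 3.191 mol
V(NH3) = nRT/P = 3.191 × 0.08206 × 569.15 / 0.798 = 186.8 L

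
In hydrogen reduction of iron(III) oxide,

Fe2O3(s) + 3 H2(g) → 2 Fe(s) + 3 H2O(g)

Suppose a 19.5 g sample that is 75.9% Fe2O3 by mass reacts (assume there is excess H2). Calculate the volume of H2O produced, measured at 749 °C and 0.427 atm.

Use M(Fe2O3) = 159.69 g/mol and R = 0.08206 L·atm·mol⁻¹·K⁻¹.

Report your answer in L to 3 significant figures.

mass of Fe2O3 = 19.5 × 75.9/100 = 14.80 g
n(Fe2O3) = 14.80 / 159.69 = 0.09268 mol
n(H2O) = (3/1) × 0.09268 = 0.2780 mol
V = nRT/P = 0.2780 × 0.08206 × 1022.15 / 0.427 = 54.61 L

54.6 L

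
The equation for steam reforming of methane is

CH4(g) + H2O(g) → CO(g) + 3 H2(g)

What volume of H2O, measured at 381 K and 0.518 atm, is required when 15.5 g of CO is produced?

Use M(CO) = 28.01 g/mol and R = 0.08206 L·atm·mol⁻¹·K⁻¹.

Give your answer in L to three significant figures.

n(CO) = 15.50 / 28.01 = 0.5534 mol
n(H2O) = (1/1) × 0.5534 = 0.5534 mol
V = nRT/P = 0.5534 × 0.08206 × 381 / 0.518 = 33.40 L

33.4 L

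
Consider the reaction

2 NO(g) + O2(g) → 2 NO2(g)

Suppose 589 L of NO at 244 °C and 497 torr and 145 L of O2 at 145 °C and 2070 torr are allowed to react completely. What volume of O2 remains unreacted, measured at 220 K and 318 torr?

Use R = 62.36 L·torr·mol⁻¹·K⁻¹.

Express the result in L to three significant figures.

301 L

n(NO) = PV/RT = (497 × 589) / (62.36 × 517.15) = 9.077 mol
n(O2) = PV/RT = (2070 × 145) / (62.36 × 418.15) = 11.51 mol
For 9.077 mol NO, stoichiometry requires (1/2) × 9.077 = 4.538 mol O2; 11.51 mol is available, so NO is limiting.
n(O2) consumed = (1/2) × 9.077 = 4.538 mol; remaining = 11.51 − 4.538 = 6.972 mol
V(O2) = nRT/P = 6.972 × 62.36 × 220 / 318 = 300.8 L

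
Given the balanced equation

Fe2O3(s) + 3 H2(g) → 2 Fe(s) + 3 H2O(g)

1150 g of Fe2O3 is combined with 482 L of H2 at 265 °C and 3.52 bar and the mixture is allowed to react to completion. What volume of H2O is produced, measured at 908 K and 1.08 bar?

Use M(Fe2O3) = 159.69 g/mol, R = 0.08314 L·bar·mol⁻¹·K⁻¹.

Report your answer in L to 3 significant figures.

1510 L

n(Fe2O3) = 1150 / 159.69 = 7.201 mol
n(H2) = PV/RT = (3.52 × 482) / (0.08314 × 538.15) = 37.92 mol
For 7.201 mol Fe2O3, stoichiometry requires (3/1) × 7.201 = 21.60 mol H2; 37.92 mol is available, so Fe2O3 is limiting.
n(H2O) = (3/1) × 7.201 = 21.60 mol
V(H2O) = nRT/P = 21.60 × 0.08314 × 908 / 1.08 = 1510 L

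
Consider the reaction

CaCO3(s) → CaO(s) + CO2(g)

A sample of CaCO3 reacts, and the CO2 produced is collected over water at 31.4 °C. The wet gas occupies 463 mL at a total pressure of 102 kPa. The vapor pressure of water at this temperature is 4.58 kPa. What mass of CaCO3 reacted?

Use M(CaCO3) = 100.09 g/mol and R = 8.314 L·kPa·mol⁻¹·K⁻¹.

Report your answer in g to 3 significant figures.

P(CO2) = 102 − 4.58 = 97.42 kPa
n(CO2) = PV/RT = (97.42 × 0.4630) / (8.314 × 304.55) = 0.01781 mol
n(CaCO3) = (1/1) × 0.01781 = 0.01781 mol
m(CaCO3) = 0.01781 × 100.09 = 1.783 g

1.78 g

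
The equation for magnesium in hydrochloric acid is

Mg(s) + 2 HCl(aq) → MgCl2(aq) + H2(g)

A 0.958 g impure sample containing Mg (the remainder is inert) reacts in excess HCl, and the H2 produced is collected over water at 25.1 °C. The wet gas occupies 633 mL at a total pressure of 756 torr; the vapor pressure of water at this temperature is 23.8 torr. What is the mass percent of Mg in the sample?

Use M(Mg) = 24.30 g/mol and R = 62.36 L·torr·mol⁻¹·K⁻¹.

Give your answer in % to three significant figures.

P(H2) = 756 − 23.8 = 732.2 torr
n(H2) = PV/RT = (732.2 × 0.6330) / (62.36 × 298.25) = 0.02492 mol
n(Mg) = (1/1) × 0.02492 = 0.02492 mol
m(Mg) = 0.02492 × 24.30 = 0.6056 g
%Mg = 0.6056 / 0.958 × 100 = 63.22%

63.2 %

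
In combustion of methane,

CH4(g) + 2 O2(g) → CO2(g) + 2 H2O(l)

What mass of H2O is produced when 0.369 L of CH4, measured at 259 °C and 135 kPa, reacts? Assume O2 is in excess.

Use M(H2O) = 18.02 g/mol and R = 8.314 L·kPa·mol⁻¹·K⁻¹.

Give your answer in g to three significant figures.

n(CH4) = PV/RT = (135 × 0.369) / (8.314 × 532.15) = 0.01126 mol
n(H2O) = (2/1) × 0.01126 = 0.02252 mol
m(H2O) = 0.02252 × 18.02 = 0.4058 g

0.406 g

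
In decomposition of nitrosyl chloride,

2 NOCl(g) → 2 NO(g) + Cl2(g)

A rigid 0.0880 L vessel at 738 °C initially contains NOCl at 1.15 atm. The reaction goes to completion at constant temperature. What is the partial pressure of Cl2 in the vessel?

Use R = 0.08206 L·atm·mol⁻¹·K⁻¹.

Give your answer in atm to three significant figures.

n(NOCl)₀ = PV/RT = (1.15 × 0.0880) / (0.08206 × 1011.15) = 0.001220 mol
n(Cl2) = (1/2) × 0.001220 = 0.0006100 mol
P(Cl2) = nRT/V = 0.0006100 × 0.08206 × 1011.15 / 0.0880 = 0.5752 atm

0.575 atm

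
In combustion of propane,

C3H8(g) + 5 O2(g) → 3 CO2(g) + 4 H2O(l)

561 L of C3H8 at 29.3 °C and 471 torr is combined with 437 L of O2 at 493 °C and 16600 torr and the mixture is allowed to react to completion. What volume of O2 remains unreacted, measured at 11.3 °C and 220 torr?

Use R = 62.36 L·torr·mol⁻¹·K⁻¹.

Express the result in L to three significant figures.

6590 L

n(C3H8) = PV/RT = (471 × 561) / (62.36 × 302.45) = 14.01 mol
n(O2) = PV/RT = (16600 × 437) / (62.36 × 766.15) = 151.8 mol
For 14.01 mol C3H8, stoichiometry requires (5/1) × 14.01 = 70.05 mol O2; 151.8 mol is available, so C3H8 is limiting.
n(O2) consumed = (5/1) × 14.01 = 70.05 mol; remaining = 151.8 − 70.05 = 81.75 mol
V(O2) = nRT/P = 81.75 × 62.36 × 284.45 / 220 = 6591 L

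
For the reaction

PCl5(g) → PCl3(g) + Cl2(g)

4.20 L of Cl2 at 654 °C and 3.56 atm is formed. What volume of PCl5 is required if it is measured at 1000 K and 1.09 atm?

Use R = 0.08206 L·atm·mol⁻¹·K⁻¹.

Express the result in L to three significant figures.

14.8 L

n(Cl2) = PV/RT = (3.56 × 4.20) / (0.08206 × 927.15) = 0.1965 mol
n(PCl5) = (1/1) × 0.1965 = 0.1965 mol
V = nRT/P = 0.1965 × 0.08206 × 1000 / 1.09 = 14.79 L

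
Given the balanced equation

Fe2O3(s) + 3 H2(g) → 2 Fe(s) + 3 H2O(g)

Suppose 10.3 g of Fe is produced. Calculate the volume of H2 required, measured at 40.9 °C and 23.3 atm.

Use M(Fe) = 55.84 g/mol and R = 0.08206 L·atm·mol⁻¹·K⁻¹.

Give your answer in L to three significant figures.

0.306 L

n(Fe) = 10.30 / 55.84 = 0.1845 mol
n(H2) = (3/2) × 0.1845 = 0.2767 mol
V = nRT/P = 0.2767 × 0.08206 × 314.05 / 23.3 = 0.3060 L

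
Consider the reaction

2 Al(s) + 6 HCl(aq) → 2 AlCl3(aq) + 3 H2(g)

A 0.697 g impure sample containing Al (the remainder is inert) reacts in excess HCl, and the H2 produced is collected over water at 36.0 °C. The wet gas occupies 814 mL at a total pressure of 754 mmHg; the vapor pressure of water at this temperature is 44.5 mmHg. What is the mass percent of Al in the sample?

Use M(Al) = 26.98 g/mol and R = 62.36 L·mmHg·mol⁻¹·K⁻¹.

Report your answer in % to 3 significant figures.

P(H2) = 754 − 44.5 = 709.5 mmHg
n(H2) = PV/RT = (709.5 × 0.8140) / (62.36 × 309.15) = 0.02996 mol
n(Al) = (2/3) × 0.02996 = 0.01997 mol
m(Al) = 0.01997 × 26.98 = 0.5388 g
%Al = 0.5388 / 0.697 × 100 = 77.30%

77.3 %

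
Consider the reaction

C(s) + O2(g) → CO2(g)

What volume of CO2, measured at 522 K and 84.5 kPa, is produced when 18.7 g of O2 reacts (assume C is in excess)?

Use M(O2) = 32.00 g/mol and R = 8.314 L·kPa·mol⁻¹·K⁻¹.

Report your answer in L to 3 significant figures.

30.0 L

n(O2) = 18.70 / 32.00 = 0.5844 mol
n(CO2) = (1/1) × 0.5844 = 0.5844 mol
V = nRT/P = 0.5844 × 8.314 × 522 / 84.5 = 30.01 L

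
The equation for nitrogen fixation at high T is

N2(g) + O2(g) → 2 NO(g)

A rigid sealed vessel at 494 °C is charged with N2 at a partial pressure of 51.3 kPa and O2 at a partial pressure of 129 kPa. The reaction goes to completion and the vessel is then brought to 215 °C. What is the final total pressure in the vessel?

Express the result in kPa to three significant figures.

At constant V, partial pressures at 494 °C are proportional to moles, so apply stoichiometry directly to pressures.
P(O2) required for 51.3 kPa of N2 = (1/1) × 51.3 = 51.30 kPa; available 129 kPa, so N2 is limiting.
P(O2) remaining = 129 − (1/1) × 51.3 = 77.70 kPa
P(gaseous products) = (2)/1 × 51.3 = 102.6 kPa
P_total at 494 °C = 77.70 + 102.6 = 180.3 kPa
Scaling to 215 °C: P = 180.3 × 488.15/767.15 = 114.7 kPa

115 kPa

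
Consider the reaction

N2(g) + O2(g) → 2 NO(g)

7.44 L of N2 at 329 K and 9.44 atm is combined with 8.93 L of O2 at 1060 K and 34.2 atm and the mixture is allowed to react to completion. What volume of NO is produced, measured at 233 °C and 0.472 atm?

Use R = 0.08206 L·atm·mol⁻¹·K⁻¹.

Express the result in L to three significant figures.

458 L

n(N2) = PV/RT = (9.44 × 7.44) / (0.08206 × 329) = 2.601 mol
n(O2) = PV/RT = (34.2 × 8.93) / (0.08206 × 1060) = 3.511 mol
For 2.601 mol N2, stoichiometry requires (1/1) × 2.601 = 2.601 mol O2; 3.511 mol is available, so N2 is limiting.
n(NO) = (2/1) × 2.601 = 5.202 mol
V(NO) = nRT/P = 5.202 × 0.08206 × 506.15 / 0.472 = 457.8 L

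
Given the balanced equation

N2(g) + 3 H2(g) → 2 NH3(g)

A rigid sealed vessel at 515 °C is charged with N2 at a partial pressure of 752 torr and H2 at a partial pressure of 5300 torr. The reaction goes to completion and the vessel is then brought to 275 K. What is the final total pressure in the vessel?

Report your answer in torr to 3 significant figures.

1590 torr

Because the vessel is rigid and T is held at 515 °C, work the stoichiometry in partial pressures (P_i = n_iRT/V).
P(H2) required for 752 torr of N2 = (3/1) × 752 = 2256 torr; available 5300 torr, so N2 is limiting.
P(H2) remaining = 5300 − (3/1) × 752 = 3044 torr
P(gaseous products) = (2)/1 × 752 = 1504 torr
P_total at 515 °C = 3044 + 1504 = 4548 torr
Scaling to 275 K: P = 4548 × 275/788.15 = 1587 torr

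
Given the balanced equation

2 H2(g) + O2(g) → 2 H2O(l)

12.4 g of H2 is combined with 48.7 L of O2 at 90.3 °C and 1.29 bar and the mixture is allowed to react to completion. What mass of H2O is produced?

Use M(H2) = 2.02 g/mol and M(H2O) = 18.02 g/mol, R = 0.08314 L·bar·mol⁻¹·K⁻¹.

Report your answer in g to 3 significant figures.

n(H2) = 12.4 / 2.02 = 6.139 mol
n(O2) = PV/RT = (1.29 × 48.7) / (0.08314 × 363.45) = 2.079 mol
For 6.139 mol H2, stoichiometry requires (1/2) × 6.139 = 3.070 mol O2; 2.079 mol is available, so O2 is limiting.
n(H2O) = (2/1) × 2.079 = 4.158 mol
m(H2O) = 4.158 × 18.02 = 74.93 g

74.9 g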